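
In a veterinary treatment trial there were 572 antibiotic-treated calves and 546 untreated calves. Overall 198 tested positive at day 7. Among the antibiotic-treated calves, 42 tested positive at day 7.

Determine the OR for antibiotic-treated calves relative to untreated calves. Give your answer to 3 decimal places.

OR: 0.198

antibiotic-treated calves without the outcome: 572 − 42 = 530
untreated calves with the outcome: 198 − 42 = 156
untreated calves without the outcome: 546 − 156 = 390
odds, antibiotic-treated calves = 42/530 = 0.0792
odds, untreated calves = 156/390 = 0.4000
OR = 0.0792 / 0.4000 = 0.198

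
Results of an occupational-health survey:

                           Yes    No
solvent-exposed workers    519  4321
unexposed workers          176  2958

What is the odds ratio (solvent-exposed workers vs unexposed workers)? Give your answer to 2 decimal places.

odds, solvent-exposed workers = 519/4321 = 0.1201
odds, unexposed workers = 176/2958 = 0.0595
OR = 0.1201 / 0.0595 = 2.02

OR = 2.02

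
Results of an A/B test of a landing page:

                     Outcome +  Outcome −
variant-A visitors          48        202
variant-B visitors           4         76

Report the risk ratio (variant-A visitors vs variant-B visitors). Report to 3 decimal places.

risk, variant-A visitors = 48/250 = 0.1920
risk, variant-B visitors = 4/80 = 0.0500
RR = 0.1920 / 0.0500 = 3.840

RR = 3.840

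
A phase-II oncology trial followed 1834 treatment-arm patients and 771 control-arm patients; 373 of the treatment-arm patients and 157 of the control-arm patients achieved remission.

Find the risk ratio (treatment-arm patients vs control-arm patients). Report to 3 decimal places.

risk, treatment-arm patients = 373/1834 = 0.2034
risk, control-arm patients = 157/771 = 0.2036
RR = 0.2034 / 0.2036 = 0.999

RR ≈ 0.999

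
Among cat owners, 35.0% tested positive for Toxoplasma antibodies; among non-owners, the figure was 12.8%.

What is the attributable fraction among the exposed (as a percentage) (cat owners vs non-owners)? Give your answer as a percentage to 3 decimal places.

AR% = (0.3500 − 0.1280) / 0.3500 = 0.6343 → 63.429%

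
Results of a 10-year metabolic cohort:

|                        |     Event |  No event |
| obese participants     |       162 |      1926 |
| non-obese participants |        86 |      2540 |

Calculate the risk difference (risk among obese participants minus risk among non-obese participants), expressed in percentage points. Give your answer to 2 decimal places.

RD = 4.48

risk, obese participants = 162/2088 = 0.07759
risk, non-obese participants = 86/2626 = 0.03275
risk difference = 0.07759 − 0.03275 = 0.04484 → 4.48 percentage points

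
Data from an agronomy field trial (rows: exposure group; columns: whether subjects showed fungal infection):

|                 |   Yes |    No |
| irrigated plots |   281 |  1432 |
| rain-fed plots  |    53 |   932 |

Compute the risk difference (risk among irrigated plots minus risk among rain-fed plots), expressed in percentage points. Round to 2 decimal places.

risk, irrigated plots = 281/1713 = 0.1640
risk, rain-fed plots = 53/985 = 0.0538
risk difference = 0.1640 − 0.0538 = 0.1102 → 11.02 percentage points

11.02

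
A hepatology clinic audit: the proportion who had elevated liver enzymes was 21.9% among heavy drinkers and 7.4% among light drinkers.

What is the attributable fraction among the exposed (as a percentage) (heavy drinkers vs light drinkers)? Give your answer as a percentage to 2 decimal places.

AR% = (0.2190 − 0.0740) / 0.2190 = 0.6621 → 66.21%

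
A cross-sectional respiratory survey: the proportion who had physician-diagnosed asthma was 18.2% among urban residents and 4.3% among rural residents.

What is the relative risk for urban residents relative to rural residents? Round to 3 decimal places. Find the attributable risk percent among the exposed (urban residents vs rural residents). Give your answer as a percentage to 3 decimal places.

RR = 0.18200 / 0.04300 = 4.233
AR% = (0.18200 − 0.04300) / 0.18200 = 0.7637 → 76.374%

RR = 4.233; AR% = 76.374%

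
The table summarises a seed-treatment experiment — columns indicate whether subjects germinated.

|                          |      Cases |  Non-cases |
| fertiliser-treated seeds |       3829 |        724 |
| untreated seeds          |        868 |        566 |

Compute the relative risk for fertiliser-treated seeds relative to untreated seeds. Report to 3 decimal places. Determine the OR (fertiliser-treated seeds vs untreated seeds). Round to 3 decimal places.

risk, fertiliser-treated seeds = 3829/4553 = 0.8410
risk, untreated seeds = 868/1434 = 0.6053
RR = 0.8410 / 0.6053 = 1.389
OR = (3829 × 566) / (724 × 868) = 2167214/628432 ≈ 3.449

RR = 1.389; OR = 3.449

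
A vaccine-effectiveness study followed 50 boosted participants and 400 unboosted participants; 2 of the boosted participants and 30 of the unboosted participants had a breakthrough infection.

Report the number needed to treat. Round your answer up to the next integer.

NNT = 29

risk, boosted participants = 2/50 = 0.040000
risk, unboosted participants = 30/400 = 0.075000
absolute risk difference = 0.035000
1 / 0.035000 = 28.571 → round up → 29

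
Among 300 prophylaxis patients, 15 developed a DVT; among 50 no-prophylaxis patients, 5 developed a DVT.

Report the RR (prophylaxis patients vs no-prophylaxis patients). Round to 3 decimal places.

risk, prophylaxis patients = 15/300 = 0.0500
risk, no-prophylaxis patients = 5/50 = 0.1000
RR = 0.0500 / 0.1000 = 0.500

0.500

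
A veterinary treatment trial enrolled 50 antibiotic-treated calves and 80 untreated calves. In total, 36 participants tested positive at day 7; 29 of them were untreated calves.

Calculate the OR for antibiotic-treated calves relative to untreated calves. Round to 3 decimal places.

antibiotic-treated calves with the outcome: 36 − 29 = 7
antibiotic-treated calves without the outcome: 50 − 7 = 43
untreated calves without the outcome: 80 − 29 = 51
OR = (7 × 51) / (43 × 29) = 357/1247 ≈ 0.286

OR ≈ 0.286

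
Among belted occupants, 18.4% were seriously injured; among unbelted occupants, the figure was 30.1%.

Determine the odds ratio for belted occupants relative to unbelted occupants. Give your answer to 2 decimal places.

OR ≈ 0.52

odds, belted occupants = 0.1840/0.8160 = 0.2255
odds, unbelted occupants = 0.3010/0.6990 = 0.4306
OR = 0.2255 / 0.4306 = 0.52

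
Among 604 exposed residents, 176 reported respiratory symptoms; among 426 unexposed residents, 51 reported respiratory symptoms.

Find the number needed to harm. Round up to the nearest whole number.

6

risk, exposed residents = 176/604 = 0.291391
risk, unexposed residents = 51/426 = 0.119718
absolute risk difference = 0.171672
1 / 0.171672 = 5.825 → round up → 6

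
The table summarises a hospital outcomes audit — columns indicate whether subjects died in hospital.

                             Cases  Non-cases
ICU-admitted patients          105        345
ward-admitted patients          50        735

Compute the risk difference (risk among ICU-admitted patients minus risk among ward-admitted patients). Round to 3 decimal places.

risk, ICU-admitted patients = 105/450 = 0.2333
risk, ward-admitted patients = 50/785 = 0.0637
risk difference = 0.2333 − 0.0637 = 0.170

RD = 0.170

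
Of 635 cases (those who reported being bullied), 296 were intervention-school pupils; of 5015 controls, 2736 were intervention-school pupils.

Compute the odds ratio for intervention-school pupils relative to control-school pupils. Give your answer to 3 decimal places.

OR = (296 × 2279) / (2736 × 339) = 674584/927504 ≈ 0.727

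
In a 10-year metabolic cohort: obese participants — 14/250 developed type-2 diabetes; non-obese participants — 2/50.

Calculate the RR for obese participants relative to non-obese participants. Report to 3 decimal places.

risk, obese participants = 14/250 = 0.05600
risk, non-obese participants = 2/50 = 0.04000
RR = 0.05600 / 0.04000 = 1.400

1.400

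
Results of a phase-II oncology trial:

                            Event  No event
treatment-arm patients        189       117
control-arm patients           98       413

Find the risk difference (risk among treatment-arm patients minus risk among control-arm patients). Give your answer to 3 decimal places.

RD ≈ 0.426

risk, treatment-arm patients = 189/306 = 0.6176
risk, control-arm patients = 98/511 = 0.1918
risk difference = 0.6176 − 0.1918 = 0.426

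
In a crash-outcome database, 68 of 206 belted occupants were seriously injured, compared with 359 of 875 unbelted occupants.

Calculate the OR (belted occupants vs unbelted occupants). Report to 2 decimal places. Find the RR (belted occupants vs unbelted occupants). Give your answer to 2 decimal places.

OR = 0.71; RR = 0.80

OR = (68 × 516) / (138 × 359) = 35088/49542 ≈ 0.71
risk, belted occupants = 68/206 = 0.3301
risk, unbelted occupants = 359/875 = 0.4103
RR = 0.3301 / 0.4103 = 0.80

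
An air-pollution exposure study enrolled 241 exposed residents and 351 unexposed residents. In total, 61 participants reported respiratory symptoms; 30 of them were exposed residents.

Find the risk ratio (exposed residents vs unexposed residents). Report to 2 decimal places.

exposed residents without the outcome: 241 − 30 = 211
unexposed residents with the outcome: 61 − 30 = 31
unexposed residents without the outcome: 351 − 31 = 320
risk, exposed residents = 30/241 = 0.1245
risk, unexposed residents = 31/351 = 0.0883
RR = 0.1245 / 0.0883 = 1.41

RR: 1.41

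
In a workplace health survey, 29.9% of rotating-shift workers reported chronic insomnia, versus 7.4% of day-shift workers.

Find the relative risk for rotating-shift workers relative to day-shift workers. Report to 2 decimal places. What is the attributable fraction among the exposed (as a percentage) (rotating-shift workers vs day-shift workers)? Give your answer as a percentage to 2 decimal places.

RR = 0.2990 / 0.0740 = 4.04
AR% = (0.2990 − 0.0740) / 0.2990 = 0.7525 → 75.25%

RR = 4.04; AR% = 75.25%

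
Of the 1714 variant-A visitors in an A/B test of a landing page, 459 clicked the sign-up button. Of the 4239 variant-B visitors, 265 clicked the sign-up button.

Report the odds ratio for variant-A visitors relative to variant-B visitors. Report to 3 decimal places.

OR = (459 × 3974) / (1255 × 265) = 1824066/332575 ≈ 5.485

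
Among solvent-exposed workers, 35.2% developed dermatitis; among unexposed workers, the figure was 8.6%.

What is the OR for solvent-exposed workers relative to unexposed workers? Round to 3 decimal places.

odds, solvent-exposed workers = 0.3520/0.6480 = 0.5432
odds, unexposed workers = 0.0860/0.9140 = 0.0941
OR = 0.5432 / 0.0941 = 5.773

OR = 5.773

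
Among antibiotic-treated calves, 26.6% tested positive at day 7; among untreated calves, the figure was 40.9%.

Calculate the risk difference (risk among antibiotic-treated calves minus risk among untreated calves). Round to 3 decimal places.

risk difference = 0.2660 − 0.4090 = -0.143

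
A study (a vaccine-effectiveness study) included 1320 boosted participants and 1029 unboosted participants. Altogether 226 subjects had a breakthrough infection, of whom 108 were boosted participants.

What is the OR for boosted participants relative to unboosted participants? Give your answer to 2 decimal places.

OR = 0.69

boosted participants without the outcome: 1320 − 108 = 1212
unboosted participants with the outcome: 226 − 108 = 118
unboosted participants without the outcome: 1029 − 118 = 911
OR = (108 × 911) / (1212 × 118) = 98388/143016 ≈ 0.69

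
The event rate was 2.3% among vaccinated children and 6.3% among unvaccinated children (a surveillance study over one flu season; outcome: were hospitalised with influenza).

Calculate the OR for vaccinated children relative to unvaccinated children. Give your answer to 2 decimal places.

odds, vaccinated children = 0.02300/0.97700 = 0.02354
odds, unvaccinated children = 0.06300/0.93700 = 0.06724
OR = 0.02354 / 0.06724 = 0.35

0.35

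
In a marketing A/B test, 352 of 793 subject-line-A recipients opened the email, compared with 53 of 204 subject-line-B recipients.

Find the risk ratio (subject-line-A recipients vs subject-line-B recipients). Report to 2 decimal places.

risk, subject-line-A recipients = 352/793 = 0.4439
risk, subject-line-B recipients = 53/204 = 0.2598
RR = 0.4439 / 0.2598 = 1.71

RR: 1.71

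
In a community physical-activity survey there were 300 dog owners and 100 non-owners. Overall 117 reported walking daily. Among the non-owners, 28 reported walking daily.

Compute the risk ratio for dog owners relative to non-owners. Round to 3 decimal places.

dog owners with the outcome: 117 − 28 = 89
dog owners without the outcome: 300 − 89 = 211
non-owners without the outcome: 100 − 28 = 72
risk, dog owners = 89/300 = 0.2967
risk, non-owners = 28/100 = 0.2800
RR = 0.2967 / 0.2800 = 1.060

RR: 1.060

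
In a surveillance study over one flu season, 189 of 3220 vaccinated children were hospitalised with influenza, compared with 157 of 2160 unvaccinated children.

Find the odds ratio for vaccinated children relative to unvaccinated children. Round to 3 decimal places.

odds, vaccinated children = 189/3031 = 0.0624
odds, unvaccinated children = 157/2003 = 0.0784
OR = 0.0624 / 0.0784 = 0.796

OR ≈ 0.796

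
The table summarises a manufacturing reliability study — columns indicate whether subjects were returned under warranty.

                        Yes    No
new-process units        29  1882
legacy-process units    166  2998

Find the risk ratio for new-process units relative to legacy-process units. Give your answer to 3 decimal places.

RR = 0.289

risk, new-process units = 29/1911 = 0.01518
risk, legacy-process units = 166/3164 = 0.05247
RR = 0.01518 / 0.05247 = 0.289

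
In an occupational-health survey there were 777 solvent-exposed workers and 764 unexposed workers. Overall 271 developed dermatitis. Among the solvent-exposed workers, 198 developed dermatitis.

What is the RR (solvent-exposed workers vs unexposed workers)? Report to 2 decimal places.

solvent-exposed workers without the outcome: 777 − 198 = 579
unexposed workers with the outcome: 271 − 198 = 73
unexposed workers without the outcome: 764 − 73 = 691
risk, solvent-exposed workers = 198/777 = 0.2548
risk, unexposed workers = 73/764 = 0.0955
RR = 0.2548 / 0.0955 = 2.67

2.67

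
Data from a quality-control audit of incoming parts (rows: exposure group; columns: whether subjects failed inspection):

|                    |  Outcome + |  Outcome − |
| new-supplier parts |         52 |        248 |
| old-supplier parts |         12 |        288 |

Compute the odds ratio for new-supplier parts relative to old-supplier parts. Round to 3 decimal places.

5.032

odds, new-supplier parts = 52/248 = 0.20968
odds, old-supplier parts = 12/288 = 0.04167
OR = 0.20968 / 0.04167 = 5.032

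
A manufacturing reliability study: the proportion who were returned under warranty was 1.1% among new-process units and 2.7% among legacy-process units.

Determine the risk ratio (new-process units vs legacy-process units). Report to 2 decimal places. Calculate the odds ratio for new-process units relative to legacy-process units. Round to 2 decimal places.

RR = 0.01100 / 0.02700 = 0.41
odds, new-process units = 0.01100/0.98900 = 0.01112
odds, legacy-process units = 0.02700/0.97300 = 0.02775
OR = 0.01112 / 0.02775 = 0.40

RR = 0.41; OR = 0.40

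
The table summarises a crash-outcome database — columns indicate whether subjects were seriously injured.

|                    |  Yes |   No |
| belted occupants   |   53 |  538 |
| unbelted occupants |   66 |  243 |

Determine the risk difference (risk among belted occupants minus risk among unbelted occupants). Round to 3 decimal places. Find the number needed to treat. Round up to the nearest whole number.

risk, belted occupants = 53/591 = 0.0897
risk, unbelted occupants = 66/309 = 0.2136
risk difference = 0.0897 − 0.2136 = -0.124
absolute risk difference = 0.123914
1 / 0.123914 = 8.070 → round up → 9

RD = -0.124; NNT = 9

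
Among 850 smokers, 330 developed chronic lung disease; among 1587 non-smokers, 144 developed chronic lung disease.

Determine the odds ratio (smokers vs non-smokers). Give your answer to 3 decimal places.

OR = (330 × 1443) / (520 × 144) = 476190/74880 ≈ 6.359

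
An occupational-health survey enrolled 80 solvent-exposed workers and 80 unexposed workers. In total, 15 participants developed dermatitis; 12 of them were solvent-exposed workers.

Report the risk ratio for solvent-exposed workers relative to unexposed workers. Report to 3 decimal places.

RR = 4.000

solvent-exposed workers without the outcome: 80 − 12 = 68
unexposed workers with the outcome: 15 − 12 = 3
unexposed workers without the outcome: 80 − 3 = 77
risk, solvent-exposed workers = 12/80 = 0.15000
risk, unexposed workers = 3/80 = 0.03750
RR = 0.15000 / 0.03750 = 4.000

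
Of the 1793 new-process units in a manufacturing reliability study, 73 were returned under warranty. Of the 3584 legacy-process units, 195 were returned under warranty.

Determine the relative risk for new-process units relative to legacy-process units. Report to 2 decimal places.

risk, new-process units = 73/1793 = 0.04071
risk, legacy-process units = 195/3584 = 0.05441
RR = 0.04071 / 0.05441 = 0.75

RR = 0.75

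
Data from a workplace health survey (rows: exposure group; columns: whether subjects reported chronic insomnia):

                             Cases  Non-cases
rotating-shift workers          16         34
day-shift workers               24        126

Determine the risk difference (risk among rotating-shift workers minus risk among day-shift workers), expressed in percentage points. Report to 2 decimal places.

risk, rotating-shift workers = 16/50 = 0.3200
risk, day-shift workers = 24/150 = 0.1600
risk difference = 0.3200 − 0.1600 = 0.1600 → 16.00 percentage points

16.00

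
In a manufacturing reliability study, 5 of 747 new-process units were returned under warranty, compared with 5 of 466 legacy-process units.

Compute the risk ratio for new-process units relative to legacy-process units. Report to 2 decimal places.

risk, new-process units = 5/747 = 0.00669
risk, legacy-process units = 5/466 = 0.01073
RR = 0.00669 / 0.01073 = 0.62

0.62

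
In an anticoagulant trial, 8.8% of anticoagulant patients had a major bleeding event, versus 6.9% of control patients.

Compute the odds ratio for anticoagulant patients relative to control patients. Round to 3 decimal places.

odds, anticoagulant patients = 0.0880/0.9120 = 0.0965
odds, control patients = 0.0690/0.9310 = 0.0741
OR = 0.0965 / 0.0741 = 1.302

OR ≈ 1.302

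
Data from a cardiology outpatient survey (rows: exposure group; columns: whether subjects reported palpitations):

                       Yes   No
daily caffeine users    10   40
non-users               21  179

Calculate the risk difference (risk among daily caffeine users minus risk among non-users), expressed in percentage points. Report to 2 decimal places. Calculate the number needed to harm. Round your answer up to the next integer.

RD = 9.50; NNH = 11

risk, daily caffeine users = 10/50 = 0.2000
risk, non-users = 21/200 = 0.1050
risk difference = 0.2000 − 0.1050 = 0.0950 → 9.50 percentage points
absolute risk difference = 0.095000
1 / 0.095000 = 10.526 → round up → 11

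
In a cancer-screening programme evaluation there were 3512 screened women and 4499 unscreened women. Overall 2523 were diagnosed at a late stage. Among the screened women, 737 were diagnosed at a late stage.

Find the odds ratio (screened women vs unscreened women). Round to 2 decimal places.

screened women without the outcome: 3512 − 737 = 2775
unscreened women with the outcome: 2523 − 737 = 1786
unscreened women without the outcome: 4499 − 1786 = 2713
OR = (737 × 2713) / (2775 × 1786) = 1999481/4956150 ≈ 0.40

OR = 0.40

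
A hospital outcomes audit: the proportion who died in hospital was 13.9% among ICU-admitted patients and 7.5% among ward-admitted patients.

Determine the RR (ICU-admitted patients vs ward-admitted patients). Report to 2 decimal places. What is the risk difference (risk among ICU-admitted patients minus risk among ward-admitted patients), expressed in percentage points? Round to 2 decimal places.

RR = 0.1390 / 0.0750 = 1.85
risk difference = 0.1390 − 0.0750 = 0.0640 → 6.40 percentage points

RR = 1.85; RD = 6.40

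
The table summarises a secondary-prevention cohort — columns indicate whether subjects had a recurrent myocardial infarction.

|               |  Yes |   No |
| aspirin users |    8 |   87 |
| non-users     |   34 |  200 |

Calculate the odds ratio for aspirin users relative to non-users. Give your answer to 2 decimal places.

OR = (8 × 200) / (87 × 34) = 1600/2958 ≈ 0.54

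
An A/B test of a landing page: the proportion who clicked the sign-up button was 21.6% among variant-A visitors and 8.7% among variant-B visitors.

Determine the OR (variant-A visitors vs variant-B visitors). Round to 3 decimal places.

OR: 2.891

odds, variant-A visitors = 0.2160/0.7840 = 0.2755
odds, variant-B visitors = 0.0870/0.9130 = 0.0953
OR = 0.2755 / 0.0953 = 2.891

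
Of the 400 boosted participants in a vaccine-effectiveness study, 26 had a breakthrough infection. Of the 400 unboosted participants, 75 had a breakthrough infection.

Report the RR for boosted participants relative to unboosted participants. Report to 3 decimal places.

RR ≈ 0.347

risk, boosted participants = 26/400 = 0.0650
risk, unboosted participants = 75/400 = 0.1875
RR = 0.0650 / 0.1875 = 0.347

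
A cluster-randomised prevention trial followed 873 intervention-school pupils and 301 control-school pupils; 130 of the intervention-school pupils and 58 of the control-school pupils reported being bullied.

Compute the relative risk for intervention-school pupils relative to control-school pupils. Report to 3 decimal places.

risk, intervention-school pupils = 130/873 = 0.1489
risk, control-school pupils = 58/301 = 0.1927
RR = 0.1489 / 0.1927 = 0.773

RR: 0.773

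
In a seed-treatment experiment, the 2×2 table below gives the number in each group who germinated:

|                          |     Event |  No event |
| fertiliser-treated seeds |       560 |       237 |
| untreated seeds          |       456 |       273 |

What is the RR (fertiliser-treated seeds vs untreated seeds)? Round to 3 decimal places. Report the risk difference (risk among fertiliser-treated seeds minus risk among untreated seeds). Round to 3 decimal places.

risk, fertiliser-treated seeds = 560/797 = 0.7026
risk, untreated seeds = 456/729 = 0.6255
RR = 0.7026 / 0.6255 = 1.123
risk difference = 0.7026 − 0.6255 = 0.077

RR = 1.123; RD = 0.077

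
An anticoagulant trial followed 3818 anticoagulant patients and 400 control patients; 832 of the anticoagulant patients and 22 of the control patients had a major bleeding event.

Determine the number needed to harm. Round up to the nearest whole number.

risk, anticoagulant patients = 832/3818 = 0.217915
risk, control patients = 22/400 = 0.055000
absolute risk difference = 0.162915
1 / 0.162915 = 6.138 → round up → 7

7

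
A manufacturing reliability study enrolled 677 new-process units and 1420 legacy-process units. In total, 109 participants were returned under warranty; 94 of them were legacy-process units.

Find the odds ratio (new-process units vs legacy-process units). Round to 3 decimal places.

0.320

new-process units with the outcome: 109 − 94 = 15
new-process units without the outcome: 677 − 15 = 662
legacy-process units without the outcome: 1420 − 94 = 1326
odds, new-process units = 15/662 = 0.02266
odds, legacy-process units = 94/1326 = 0.07089
OR = 0.02266 / 0.07089 = 0.320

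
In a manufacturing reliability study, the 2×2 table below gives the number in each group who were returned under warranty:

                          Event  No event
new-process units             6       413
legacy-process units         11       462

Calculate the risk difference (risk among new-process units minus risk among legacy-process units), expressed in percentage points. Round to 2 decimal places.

-0.89

risk, new-process units = 6/419 = 0.01432
risk, legacy-process units = 11/473 = 0.02326
risk difference = 0.01432 − 0.02326 = -0.00894 → -0.89 percentage points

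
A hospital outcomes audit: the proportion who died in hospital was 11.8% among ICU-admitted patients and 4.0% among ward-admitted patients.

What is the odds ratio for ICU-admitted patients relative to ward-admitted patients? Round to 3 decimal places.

odds, ICU-admitted patients = 0.11800/0.88200 = 0.13379
odds, ward-admitted patients = 0.04000/0.96000 = 0.04167
OR = 0.13379 / 0.04167 = 3.211

3.211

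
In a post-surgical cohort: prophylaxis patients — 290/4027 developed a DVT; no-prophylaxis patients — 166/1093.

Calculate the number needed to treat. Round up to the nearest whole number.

risk, prophylaxis patients = 290/4027 = 0.072014
risk, no-prophylaxis patients = 166/1093 = 0.151876
absolute risk difference = 0.079862
1 / 0.079862 = 12.522 → round up → 13

13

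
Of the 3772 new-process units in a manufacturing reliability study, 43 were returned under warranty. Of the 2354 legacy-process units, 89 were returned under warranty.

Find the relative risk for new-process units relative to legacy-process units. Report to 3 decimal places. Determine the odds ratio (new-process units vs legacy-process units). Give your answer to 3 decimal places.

RR = 0.302; OR = 0.293

risk, new-process units = 43/3772 = 0.01140
risk, legacy-process units = 89/2354 = 0.03781
RR = 0.01140 / 0.03781 = 0.302
OR = (43 × 2265) / (3729 × 89) = 97395/331881 ≈ 0.293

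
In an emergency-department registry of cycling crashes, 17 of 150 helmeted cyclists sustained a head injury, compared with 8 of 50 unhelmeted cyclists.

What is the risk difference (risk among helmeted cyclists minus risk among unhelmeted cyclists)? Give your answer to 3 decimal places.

risk, helmeted cyclists = 17/150 = 0.1133
risk, unhelmeted cyclists = 8/50 = 0.1600
risk difference = 0.1133 − 0.1600 = -0.047

RD = -0.047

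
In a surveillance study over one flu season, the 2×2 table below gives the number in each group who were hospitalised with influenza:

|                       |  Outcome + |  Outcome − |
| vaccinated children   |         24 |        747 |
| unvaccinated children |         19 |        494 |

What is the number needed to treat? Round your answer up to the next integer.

NNT ≈ 170

risk, vaccinated children = 24/771 = 0.031128
risk, unvaccinated children = 19/513 = 0.037037
absolute risk difference = 0.005909
1 / 0.005909 = 169.233 → round up → 170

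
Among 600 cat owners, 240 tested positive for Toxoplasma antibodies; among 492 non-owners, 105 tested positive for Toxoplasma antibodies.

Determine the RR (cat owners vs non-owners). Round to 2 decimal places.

1.87

risk, cat owners = 240/600 = 0.4000
risk, non-owners = 105/492 = 0.2134
RR = 0.4000 / 0.2134 = 1.87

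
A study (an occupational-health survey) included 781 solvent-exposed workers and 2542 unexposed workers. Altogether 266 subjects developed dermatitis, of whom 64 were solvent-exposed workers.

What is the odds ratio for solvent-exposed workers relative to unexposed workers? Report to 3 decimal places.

solvent-exposed workers without the outcome: 781 − 64 = 717
unexposed workers with the outcome: 266 − 64 = 202
unexposed workers without the outcome: 2542 − 202 = 2340
OR = (64 × 2340) / (717 × 202) = 149760/144834 ≈ 1.034

1.034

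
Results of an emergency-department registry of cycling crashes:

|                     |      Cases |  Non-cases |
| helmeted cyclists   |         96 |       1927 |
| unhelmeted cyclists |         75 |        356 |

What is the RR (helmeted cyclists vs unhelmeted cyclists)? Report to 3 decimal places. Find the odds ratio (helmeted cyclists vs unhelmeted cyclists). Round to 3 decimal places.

risk, helmeted cyclists = 96/2023 = 0.04745
risk, unhelmeted cyclists = 75/431 = 0.17401
RR = 0.04745 / 0.17401 = 0.273
OR = (96 × 356) / (1927 × 75) = 34176/144525 ≈ 0.236

RR = 0.273; OR = 0.236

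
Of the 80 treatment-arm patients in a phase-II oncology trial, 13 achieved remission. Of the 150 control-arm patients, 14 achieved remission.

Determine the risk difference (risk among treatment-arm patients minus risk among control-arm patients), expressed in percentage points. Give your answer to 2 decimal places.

6.92

risk, treatment-arm patients = 13/80 = 0.1625
risk, control-arm patients = 14/150 = 0.0933
risk difference = 0.1625 − 0.0933 = 0.0692 → 6.92 percentage points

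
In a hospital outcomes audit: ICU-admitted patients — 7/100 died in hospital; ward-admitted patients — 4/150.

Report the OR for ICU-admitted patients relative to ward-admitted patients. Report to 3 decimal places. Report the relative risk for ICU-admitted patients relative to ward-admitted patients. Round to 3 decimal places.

OR = (7 × 146) / (93 × 4) = 1022/372 ≈ 2.747
risk, ICU-admitted patients = 7/100 = 0.07000
risk, ward-admitted patients = 4/150 = 0.02667
RR = 0.07000 / 0.02667 = 2.625

OR = 2.747; RR = 2.625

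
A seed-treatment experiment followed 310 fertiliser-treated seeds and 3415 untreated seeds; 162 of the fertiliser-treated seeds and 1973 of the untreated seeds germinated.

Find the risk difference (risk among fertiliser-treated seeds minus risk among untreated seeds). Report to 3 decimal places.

-0.055

risk, fertiliser-treated seeds = 162/310 = 0.5226
risk, untreated seeds = 1973/3415 = 0.5777
risk difference = 0.5226 − 0.5777 = -0.055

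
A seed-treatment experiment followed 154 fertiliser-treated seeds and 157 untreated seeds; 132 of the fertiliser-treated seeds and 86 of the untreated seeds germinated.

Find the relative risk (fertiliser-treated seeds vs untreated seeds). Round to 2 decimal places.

risk, fertiliser-treated seeds = 132/154 = 0.8571
risk, untreated seeds = 86/157 = 0.5478
RR = 0.8571 / 0.5478 = 1.56

RR: 1.56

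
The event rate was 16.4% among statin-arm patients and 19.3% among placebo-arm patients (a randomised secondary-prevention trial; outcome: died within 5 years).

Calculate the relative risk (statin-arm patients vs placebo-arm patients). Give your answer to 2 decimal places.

RR = 0.1640 / 0.1930 = 0.85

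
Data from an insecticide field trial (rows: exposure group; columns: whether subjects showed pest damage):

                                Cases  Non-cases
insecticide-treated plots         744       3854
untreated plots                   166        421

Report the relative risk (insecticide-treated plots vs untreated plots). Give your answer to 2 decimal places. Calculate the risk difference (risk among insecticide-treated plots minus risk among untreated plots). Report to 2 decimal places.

risk, insecticide-treated plots = 744/4598 = 0.1618
risk, untreated plots = 166/587 = 0.2828
RR = 0.1618 / 0.2828 = 0.57
risk difference = 0.1618 − 0.2828 = -0.12

RR = 0.57; RD = -0.12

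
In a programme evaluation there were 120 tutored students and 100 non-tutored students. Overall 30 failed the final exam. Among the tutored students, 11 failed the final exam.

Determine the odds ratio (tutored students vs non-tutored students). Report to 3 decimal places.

tutored students without the outcome: 120 − 11 = 109
non-tutored students with the outcome: 30 − 11 = 19
non-tutored students without the outcome: 100 − 19 = 81
OR = (11 × 81) / (109 × 19) = 891/2071 ≈ 0.430

OR: 0.430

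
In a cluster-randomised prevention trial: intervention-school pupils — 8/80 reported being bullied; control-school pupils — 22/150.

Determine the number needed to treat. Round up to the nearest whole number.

NNT = 22

risk, intervention-school pupils = 8/80 = 0.100000
risk, control-school pupils = 22/150 = 0.146667
absolute risk difference = 0.046667
1 / 0.046667 = 21.428 → round up → 22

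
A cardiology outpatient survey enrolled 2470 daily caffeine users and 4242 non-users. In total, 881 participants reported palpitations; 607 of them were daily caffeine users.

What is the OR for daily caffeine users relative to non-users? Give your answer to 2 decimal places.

4.72

daily caffeine users without the outcome: 2470 − 607 = 1863
non-users with the outcome: 881 − 607 = 274
non-users without the outcome: 4242 − 274 = 3968
OR = (607 × 3968) / (1863 × 274) = 2408576/510462 ≈ 4.72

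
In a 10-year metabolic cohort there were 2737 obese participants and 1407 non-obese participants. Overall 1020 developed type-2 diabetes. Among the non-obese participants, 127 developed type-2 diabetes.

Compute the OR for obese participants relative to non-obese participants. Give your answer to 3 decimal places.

obese participants with the outcome: 1020 − 127 = 893
obese participants without the outcome: 2737 − 893 = 1844
non-obese participants without the outcome: 1407 − 127 = 1280
OR = (893 × 1280) / (1844 × 127) = 1143040/234188 ≈ 4.881

4.881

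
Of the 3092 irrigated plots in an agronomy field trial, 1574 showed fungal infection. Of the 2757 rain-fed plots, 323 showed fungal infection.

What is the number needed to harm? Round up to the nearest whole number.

risk, irrigated plots = 1574/3092 = 0.509056
risk, rain-fed plots = 323/2757 = 0.117156
absolute risk difference = 0.391899
1 / 0.391899 = 2.552 → round up → 3

NNH = 3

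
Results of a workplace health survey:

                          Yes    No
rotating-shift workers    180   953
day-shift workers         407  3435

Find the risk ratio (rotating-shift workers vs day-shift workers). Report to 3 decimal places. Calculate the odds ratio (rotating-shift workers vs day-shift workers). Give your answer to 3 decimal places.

risk, rotating-shift workers = 180/1133 = 0.1589
risk, day-shift workers = 407/3842 = 0.1059
RR = 0.1589 / 0.1059 = 1.500
odds, rotating-shift workers = 180/953 = 0.1889
odds, day-shift workers = 407/3435 = 0.1185
OR = 0.1889 / 0.1185 = 1.594

RR = 1.500; OR = 1.594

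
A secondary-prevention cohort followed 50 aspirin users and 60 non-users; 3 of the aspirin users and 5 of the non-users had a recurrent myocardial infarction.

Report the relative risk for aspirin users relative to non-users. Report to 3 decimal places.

risk, aspirin users = 3/50 = 0.0600
risk, non-users = 5/60 = 0.0833
RR = 0.0600 / 0.0833 = 0.720

RR ≈ 0.720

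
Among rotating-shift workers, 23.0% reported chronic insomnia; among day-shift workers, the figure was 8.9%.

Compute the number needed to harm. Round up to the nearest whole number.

absolute risk difference = 0.141000
1 / 0.141000 = 7.092 → round up → 8

8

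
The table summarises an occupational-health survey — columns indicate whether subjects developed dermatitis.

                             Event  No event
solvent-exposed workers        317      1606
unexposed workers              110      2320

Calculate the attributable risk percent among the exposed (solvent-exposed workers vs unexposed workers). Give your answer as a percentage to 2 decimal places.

72.54%

risk, solvent-exposed workers = 317/1923 = 0.16485
risk, unexposed workers = 110/2430 = 0.04527
AR% = (0.16485 − 0.04527) / 0.16485 = 0.7254 → 72.54%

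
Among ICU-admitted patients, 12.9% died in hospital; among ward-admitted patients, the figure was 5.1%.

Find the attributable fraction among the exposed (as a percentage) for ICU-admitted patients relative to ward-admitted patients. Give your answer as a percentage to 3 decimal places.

AR% = (0.1290 − 0.0510) / 0.1290 = 0.6047 → 60.465%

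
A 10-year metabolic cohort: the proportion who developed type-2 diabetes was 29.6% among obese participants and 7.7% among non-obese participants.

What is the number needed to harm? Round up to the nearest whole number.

NNH = 5

absolute risk difference = 0.219000
1 / 0.219000 = 4.566 → round up → 5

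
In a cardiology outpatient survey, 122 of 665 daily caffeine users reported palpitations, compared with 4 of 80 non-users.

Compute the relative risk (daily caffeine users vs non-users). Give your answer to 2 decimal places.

3.67

risk, daily caffeine users = 122/665 = 0.1835
risk, non-users = 4/80 = 0.0500
RR = 0.1835 / 0.0500 = 3.67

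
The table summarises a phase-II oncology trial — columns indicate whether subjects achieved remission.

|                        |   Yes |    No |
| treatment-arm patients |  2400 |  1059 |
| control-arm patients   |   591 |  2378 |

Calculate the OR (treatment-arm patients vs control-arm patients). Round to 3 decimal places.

OR = (2400 × 2378) / (1059 × 591) = 5707200/625869 ≈ 9.119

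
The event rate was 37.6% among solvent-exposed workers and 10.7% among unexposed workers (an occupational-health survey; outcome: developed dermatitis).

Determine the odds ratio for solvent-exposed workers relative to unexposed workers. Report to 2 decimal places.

5.03

odds, solvent-exposed workers = 0.3760/0.6240 = 0.6026
odds, unexposed workers = 0.1070/0.8930 = 0.1198
OR = 0.6026 / 0.1198 = 5.03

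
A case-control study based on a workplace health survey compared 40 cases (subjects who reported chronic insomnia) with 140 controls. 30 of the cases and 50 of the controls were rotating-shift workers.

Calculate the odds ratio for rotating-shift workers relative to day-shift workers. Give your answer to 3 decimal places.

OR = (30 × 90) / (50 × 10) = 2700/500 ≈ 5.400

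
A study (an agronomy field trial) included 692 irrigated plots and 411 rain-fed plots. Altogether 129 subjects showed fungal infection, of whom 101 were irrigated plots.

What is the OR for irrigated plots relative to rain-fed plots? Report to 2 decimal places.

2.34

irrigated plots without the outcome: 692 − 101 = 591
rain-fed plots with the outcome: 129 − 101 = 28
rain-fed plots without the outcome: 411 − 28 = 383
OR = (101 × 383) / (591 × 28) = 38683/16548 ≈ 2.34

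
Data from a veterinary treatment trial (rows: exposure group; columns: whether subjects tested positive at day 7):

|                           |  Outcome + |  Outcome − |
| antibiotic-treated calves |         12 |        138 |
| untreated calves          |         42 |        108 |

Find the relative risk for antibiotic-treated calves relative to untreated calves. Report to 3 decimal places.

RR ≈ 0.286

risk, antibiotic-treated calves = 12/150 = 0.0800
risk, untreated calves = 42/150 = 0.2800
RR = 0.0800 / 0.2800 = 0.286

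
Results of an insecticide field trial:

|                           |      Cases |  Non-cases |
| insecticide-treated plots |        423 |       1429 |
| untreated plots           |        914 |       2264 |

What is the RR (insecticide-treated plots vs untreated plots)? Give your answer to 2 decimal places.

risk, insecticide-treated plots = 423/1852 = 0.2284
risk, untreated plots = 914/3178 = 0.2876
RR = 0.2284 / 0.2876 = 0.79

0.79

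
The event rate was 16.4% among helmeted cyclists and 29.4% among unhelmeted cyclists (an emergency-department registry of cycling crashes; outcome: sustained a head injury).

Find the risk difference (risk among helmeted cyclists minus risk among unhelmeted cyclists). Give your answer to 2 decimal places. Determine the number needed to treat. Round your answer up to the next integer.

RD = -0.13; NNT = 8

risk difference = 0.1640 − 0.2940 = -0.13
absolute risk difference = 0.130000
1 / 0.130000 = 7.692 → round up → 8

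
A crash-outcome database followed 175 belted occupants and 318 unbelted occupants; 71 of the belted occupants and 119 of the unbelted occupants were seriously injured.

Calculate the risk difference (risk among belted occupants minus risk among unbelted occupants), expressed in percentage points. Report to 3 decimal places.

risk, belted occupants = 71/175 = 0.4057
risk, unbelted occupants = 119/318 = 0.3742
risk difference = 0.4057 − 0.3742 = 0.0315 → 3.150 percentage points

3.150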